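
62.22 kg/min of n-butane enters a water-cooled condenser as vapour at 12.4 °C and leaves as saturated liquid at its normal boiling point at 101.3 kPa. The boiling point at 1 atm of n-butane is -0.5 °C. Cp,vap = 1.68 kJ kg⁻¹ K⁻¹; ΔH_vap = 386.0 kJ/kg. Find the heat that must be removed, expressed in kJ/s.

Q_c = 423 kJ/s

vapour 12.4→-0.5 °C: -21.672 kJ/kg
condensation at -0.5 °C: -386 kJ/kg
Δh = -21.672 + -386 = -407.67 kJ/kg
Q = ṁ·Δh = 62.22 kg/min × -407.67 kJ/kg = -25365 kJ/min
|Q| = 422.76 kW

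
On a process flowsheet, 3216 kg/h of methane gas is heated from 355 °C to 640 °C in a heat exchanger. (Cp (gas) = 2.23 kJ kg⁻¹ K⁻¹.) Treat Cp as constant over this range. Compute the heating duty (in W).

Q = 568000 W

Q = ṁ·Cp·ΔT = 3216 × 2.23 × (640 − 355) = 2.0439e+06 kJ/h
Converting: 2.0439e+06 / 3600 s = 567.76 kW
Heating duty = 567760 W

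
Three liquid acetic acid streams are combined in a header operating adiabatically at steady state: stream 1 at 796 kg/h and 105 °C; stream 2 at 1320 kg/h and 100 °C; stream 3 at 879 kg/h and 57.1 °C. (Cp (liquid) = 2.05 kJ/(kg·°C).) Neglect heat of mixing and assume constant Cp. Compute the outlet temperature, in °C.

Energy balance with Q = 0: Σ ṁᵢCp,ᵢ(T_out − Tᵢ) = 0
Σ ṁᵢCp,ᵢTᵢ = 796×2.05×105 + 1320×2.05×100 + 879×2.05×57.1 = 544830
Σ ṁᵢCp,ᵢ = 796×2.05 + 1320×2.05 + 879×2.05 = 6139.7
T_out = 544830 / 6139.7 = 88.738 °C

T_out = 88.7 °C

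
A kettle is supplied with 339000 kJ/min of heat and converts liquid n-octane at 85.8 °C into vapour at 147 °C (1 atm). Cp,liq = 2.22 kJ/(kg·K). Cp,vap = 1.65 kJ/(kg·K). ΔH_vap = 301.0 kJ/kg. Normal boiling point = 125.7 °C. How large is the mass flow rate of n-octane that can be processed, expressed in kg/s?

Δh = 2.22×(125.7−85.8) + 301.0 + 1.65×(147−125.7) = 424.72 kJ/kg
Q = 339000 kJ/min = 5650 kJ/s = 5650 kJ/s
ṁ = Q/Δh = 5650 / 424.72 = 13.303 kg/s

ṁ = 13.3 kg/s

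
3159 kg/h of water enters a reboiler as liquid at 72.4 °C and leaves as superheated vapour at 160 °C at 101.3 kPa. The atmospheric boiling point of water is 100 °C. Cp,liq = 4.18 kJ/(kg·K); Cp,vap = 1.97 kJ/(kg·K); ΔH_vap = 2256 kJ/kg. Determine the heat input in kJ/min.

Q = 131000 kJ/min

liquid 72.4→100 °C: 115.37 kJ/kg
vaporisation at 100 °C: 2256 kJ/kg
vapour 100→160 °C: 118.2 kJ/kg
Δh = 115.37 + 2256 + 118.2 = 2489.6 kJ/kg
Q = ṁ·Δh = 3159 kg/h × 2489.6 kJ/kg = 7.8645e+06 kJ/h
|Q| = 2184.6 kW = 131080 kJ/min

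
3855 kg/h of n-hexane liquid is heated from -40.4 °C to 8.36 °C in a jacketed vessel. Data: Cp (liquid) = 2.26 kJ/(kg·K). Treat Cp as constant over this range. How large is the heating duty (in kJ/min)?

Q = 7080 kJ/min

Q = ṁ·Cp·ΔT = 3855 × 2.26 × (8.36 − -40.4) = 424810 kJ/h
Converting: 424810 / 3600 s = 118 kW
Heating duty = 7080.2 kJ/min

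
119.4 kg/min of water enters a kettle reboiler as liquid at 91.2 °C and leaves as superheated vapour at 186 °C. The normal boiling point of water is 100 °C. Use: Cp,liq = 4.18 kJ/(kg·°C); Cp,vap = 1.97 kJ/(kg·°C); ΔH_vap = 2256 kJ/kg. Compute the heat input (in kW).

liquid 91.2→100 °C: 36.784 kJ/kg
vaporisation at 100 °C: 2256 kJ/kg
vapour 100→186 °C: 169.42 kJ/kg
Δh = 36.784 + 2256 + 169.42 = 2462.2 kJ/kg
Q = ṁ·Δh = 119.4 kg/min × 2462.2 kJ/kg = 293990 kJ/min
|Q| = 4899.8 kW

Q = 4900 kW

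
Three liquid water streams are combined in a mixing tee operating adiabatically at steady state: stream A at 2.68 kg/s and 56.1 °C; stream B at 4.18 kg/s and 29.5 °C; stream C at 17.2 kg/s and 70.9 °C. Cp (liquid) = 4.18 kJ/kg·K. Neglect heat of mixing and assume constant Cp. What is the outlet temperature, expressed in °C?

No heat crosses the boundary, so H_out = H_in.
Σ ṁᵢCp,ᵢTᵢ = 2.68×4.18×56.1 + 4.18×4.18×29.5 + 17.2×4.18×70.9 = 6241.3
Σ ṁᵢCp,ᵢ = 2.68×4.18 + 4.18×4.18 + 17.2×4.18 = 100.57
T_out = 6241.3 / 100.57 = 62.059 °C

T_out = 62.1 °C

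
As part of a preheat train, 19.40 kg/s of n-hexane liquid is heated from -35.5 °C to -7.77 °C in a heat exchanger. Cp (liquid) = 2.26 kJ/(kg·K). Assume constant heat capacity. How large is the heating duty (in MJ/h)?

Q = ṁ·Cp·ΔT = 19.40 × 2.26 × (-7.77 − -35.5) = 1215.8 kJ/s
Heating duty = 4376.9 MJ/h

Q = 4380 MJ/h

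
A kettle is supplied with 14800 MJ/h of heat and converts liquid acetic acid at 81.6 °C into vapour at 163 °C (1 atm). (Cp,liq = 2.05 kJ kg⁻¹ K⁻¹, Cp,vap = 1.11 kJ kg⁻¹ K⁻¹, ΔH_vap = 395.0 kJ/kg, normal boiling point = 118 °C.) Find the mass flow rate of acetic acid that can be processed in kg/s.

ṁ = 7.91 kg/s

Δh = 2.05×(118−81.6) + 395.0 + 1.11×(163−118) = 519.57 kJ/kg
Q = 14800 MJ/h = 4111.1 kJ/s = 4111.1 kJ/s
ṁ = Q/Δh = 4111.1 / 519.57 = 7.9125 kg/s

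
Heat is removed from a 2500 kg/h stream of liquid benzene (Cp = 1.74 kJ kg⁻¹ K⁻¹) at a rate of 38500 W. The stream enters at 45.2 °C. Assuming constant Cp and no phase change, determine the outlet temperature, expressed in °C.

Q = 38500 W = 138600 kJ/h
ΔT = Q/(ṁ·Cp) = 138600/(2500×1.74) = 31.862 K
T_out = 45.2 − 31.862 = 13.338 °C

T_out = 13.3 °C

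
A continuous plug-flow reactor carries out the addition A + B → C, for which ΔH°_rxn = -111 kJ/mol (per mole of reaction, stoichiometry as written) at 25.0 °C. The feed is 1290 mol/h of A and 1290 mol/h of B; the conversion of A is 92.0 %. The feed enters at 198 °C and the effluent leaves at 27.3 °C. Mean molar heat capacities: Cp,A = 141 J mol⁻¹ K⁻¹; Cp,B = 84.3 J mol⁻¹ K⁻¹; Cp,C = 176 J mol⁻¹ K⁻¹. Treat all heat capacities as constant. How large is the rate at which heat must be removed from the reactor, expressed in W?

Extent of reaction ξ = 0.920 × 1290 = 1186.8 mol/h
Reaction term: ξ·ΔH°_rxn = 1186.8 × -111 = -131730 kJ/h
Sensible, feed 198→25 °C: -50280 kJ/h
Outlet flows (mol/h): A 103.2, B 103.2, C 1186.8
Sensible, products 25→27.3 °C: 533.89 kJ/h
Q = ΔH = -181480 kJ/h = -50.411 kW
Heat removed = 50411 W

Q_out = 50400 W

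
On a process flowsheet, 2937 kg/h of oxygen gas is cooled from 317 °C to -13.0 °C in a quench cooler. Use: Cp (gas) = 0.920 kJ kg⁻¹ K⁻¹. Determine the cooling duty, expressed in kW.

Q_c = 248 kW

Q = ṁ·Cp·ΔT = 2937 × 0.920 × (-13.0 − 317) = -891670 kJ/h
Converting: 891670 / 3600 s = 247.69 kW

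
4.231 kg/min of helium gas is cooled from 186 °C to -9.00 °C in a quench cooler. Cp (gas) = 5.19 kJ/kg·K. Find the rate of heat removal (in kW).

Q_c = 71.4 kW

Q = ṁ·Cp·ΔT = 4.231 × 5.19 × (-9.00 − 186) = -4282 kJ/min
Converting: 4282 / 60 s = 71.366 kW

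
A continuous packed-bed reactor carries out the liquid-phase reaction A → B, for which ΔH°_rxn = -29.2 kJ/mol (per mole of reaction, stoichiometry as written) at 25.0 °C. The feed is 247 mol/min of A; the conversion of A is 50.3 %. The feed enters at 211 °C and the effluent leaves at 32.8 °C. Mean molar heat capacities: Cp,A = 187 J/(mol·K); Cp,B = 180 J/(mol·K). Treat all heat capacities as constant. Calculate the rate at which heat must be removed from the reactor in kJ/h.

Extent of reaction ξ = 0.503 × 247 = 124.24 mol/min
Reaction term: ξ·ΔH°_rxn = 124.24 × -29.2 = -3627.8 kJ/min
Sensible, feed 211→25 °C: -8591.2 kJ/min
Outlet flows (mol/min): A 122.76, B 124.24
Sensible, products 25→32.8 °C: 353.49 kJ/min
Q = ΔH = -11866 kJ/min = -197.76 kW
Heat removed = 711930 kJ/h

Q_out = 712000 kJ/h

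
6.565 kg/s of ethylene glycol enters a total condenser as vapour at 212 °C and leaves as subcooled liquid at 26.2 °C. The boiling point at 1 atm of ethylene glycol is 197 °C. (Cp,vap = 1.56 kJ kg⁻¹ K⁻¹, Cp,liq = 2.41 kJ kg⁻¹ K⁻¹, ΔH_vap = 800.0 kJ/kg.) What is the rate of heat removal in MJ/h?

vapour 212→197 °C: -23.4 kJ/kg
condensation at 197 °C: -800 kJ/kg
liquid 197→26.2 °C: -411.63 kJ/kg
Δh = -23.4 + -800 + -411.63 = -1235 kJ/kg
Q = ṁ·Δh = 6.565 kg/s × -1235 kJ/kg = -8108 kJ/s
|Q| = 8108 kW = 29189 MJ/h

Q_c = 29200 MJ/h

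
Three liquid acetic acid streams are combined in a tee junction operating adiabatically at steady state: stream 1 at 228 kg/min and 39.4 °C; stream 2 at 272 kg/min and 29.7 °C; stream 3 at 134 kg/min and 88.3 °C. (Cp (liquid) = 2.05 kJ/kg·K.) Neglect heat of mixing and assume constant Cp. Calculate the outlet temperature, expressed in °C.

T_out = 45.6 °C

No heat crosses the boundary, so H_out = H_in.
Σ ṁᵢCp,ᵢTᵢ = 228×2.05×39.4 + 272×2.05×29.7 + 134×2.05×88.3 = 59232
Σ ṁᵢCp,ᵢ = 228×2.05 + 272×2.05 + 134×2.05 = 1299.7
T_out = 59232 / 1299.7 = 45.574 °C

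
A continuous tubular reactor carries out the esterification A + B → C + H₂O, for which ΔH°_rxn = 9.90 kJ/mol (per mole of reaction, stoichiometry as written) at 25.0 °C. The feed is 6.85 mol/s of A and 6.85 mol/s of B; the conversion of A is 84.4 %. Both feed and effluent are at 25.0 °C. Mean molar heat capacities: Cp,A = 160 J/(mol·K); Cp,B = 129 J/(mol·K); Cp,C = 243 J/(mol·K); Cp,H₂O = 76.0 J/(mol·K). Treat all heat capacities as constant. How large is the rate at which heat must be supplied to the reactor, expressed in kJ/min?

Q_in = 3430 kJ/min

Extent of reaction ξ = 0.844 × 6.85 = 5.7814 mol/s
Reaction term: ξ·ΔH°_rxn = 5.7814 × 9.90 = 57.236 kJ/s
Q = ΔH = 57.236 kJ/s = 57.236 kW
Heat supplied = 3434.2 kJ/min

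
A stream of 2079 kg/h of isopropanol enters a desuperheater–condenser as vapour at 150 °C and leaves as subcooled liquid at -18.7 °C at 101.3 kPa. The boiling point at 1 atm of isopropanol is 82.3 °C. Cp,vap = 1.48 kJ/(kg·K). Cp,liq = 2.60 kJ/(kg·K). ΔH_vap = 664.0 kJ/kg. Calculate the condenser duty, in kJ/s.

Q_c = 593 kJ/s

vapour 150→82.3 °C: -100.2 kJ/kg
condensation at 82.3 °C: -664 kJ/kg
liquid 82.3→-18.7 °C: -262.6 kJ/kg
Δh = -100.2 + -664 + -262.6 = -1026.8 kJ/kg
Q = ṁ·Δh = 2079 kg/h × -1026.8 kJ/kg = -2.1347e+06 kJ/h
|Q| = 592.97 kW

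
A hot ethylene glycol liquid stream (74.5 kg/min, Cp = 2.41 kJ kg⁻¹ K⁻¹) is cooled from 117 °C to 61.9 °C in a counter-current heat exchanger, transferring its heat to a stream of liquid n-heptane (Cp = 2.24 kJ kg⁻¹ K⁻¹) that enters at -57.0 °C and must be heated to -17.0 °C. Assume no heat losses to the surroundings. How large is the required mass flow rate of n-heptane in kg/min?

ṁ_c = 110 kg/min

Heat released by hot stream: Q = 74.5 × 2.41 × (117 − 61.9) = 9892.9 kJ/min
Energy balance on cold side (adiabatic exchanger): Q = ṁ_c·Cp_c·(T_c,out − T_c,in)
ṁ_c = 9892.9 / [2.24 × (-17.0 − -57.0)] = 110.41 kg/min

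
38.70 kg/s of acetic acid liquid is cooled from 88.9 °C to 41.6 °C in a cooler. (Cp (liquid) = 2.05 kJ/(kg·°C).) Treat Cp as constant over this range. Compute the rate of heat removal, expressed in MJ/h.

Q = ṁ·Cp·ΔT = 38.70 × 2.05 × (41.6 − 88.9) = -3752.5 kJ/s
Cooling duty = 13509 MJ/h

Q_c = 13500 MJ/h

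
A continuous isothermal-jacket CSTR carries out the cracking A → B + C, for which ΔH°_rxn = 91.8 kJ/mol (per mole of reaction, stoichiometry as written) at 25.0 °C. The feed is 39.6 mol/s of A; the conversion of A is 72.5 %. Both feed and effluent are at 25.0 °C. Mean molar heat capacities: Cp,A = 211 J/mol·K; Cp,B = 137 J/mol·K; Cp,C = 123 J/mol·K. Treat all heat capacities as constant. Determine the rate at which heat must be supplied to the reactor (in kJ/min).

Extent of reaction ξ = 0.725 × 39.6 = 28.71 mol/s
Reaction term: ξ·ΔH°_rxn = 28.71 × 91.8 = 2635.6 kJ/s
Q = ΔH = 2635.6 kJ/s = 2635.6 kW
Heat supplied = 158130 kJ/min

Q_in = 158000 kJ/min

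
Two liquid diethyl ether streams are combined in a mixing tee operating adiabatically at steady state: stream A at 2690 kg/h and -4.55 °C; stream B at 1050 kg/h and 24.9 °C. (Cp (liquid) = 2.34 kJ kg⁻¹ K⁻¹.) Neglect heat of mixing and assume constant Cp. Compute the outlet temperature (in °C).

T_out = 3.72 °C

Energy balance with Q = 0: Σ ṁᵢCp,ᵢ(T_out − Tᵢ) = 0
T_out = Σ ṁᵢCp,ᵢTᵢ / Σ ṁᵢCp,ᵢ
      = 32539 / 8751.6 = 3.718 °C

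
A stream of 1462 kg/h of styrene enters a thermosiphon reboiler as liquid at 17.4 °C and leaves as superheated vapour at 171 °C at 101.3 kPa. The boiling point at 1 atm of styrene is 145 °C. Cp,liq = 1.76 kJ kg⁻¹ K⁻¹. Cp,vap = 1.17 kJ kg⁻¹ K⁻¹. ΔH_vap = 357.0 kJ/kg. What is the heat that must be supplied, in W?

liquid 17.4→145 °C: 224.58 kJ/kg
vaporisation at 145 °C: 357 kJ/kg
vapour 145→171 °C: 30.42 kJ/kg
Δh = 224.58 + 357 + 30.42 = 612 kJ/kg
Q = ṁ·Δh = 1462 kg/h × 612 kJ/kg = 894740 kJ/h
|Q| = 248.54 kW = 248540 W

Q = 249000 W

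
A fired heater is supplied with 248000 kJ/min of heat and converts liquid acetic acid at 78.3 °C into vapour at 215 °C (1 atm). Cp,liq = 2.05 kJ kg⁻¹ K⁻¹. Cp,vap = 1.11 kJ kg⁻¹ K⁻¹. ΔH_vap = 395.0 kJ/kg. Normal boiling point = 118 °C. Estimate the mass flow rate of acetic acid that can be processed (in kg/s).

ṁ = 7.08 kg/s

Δh = 2.05×(118−78.3) + 395.0 + 1.11×(215−118) = 584.06 kJ/kg
Q = 248000 kJ/min = 4133.3 kJ/s = 4133.3 kJ/s
ṁ = Q/Δh = 4133.3 / 584.06 = 7.077 kg/s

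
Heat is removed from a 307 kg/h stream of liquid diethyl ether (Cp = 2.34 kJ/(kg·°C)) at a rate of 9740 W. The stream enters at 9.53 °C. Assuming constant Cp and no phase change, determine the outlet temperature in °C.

T_out = -39.3 °C

Q = 9740 W = 35064 kJ/h
ΔT = Q/(ṁ·Cp) = 35064/(307×2.34) = 48.81 K
T_out = 9.53 − 48.81 = -39.28 °C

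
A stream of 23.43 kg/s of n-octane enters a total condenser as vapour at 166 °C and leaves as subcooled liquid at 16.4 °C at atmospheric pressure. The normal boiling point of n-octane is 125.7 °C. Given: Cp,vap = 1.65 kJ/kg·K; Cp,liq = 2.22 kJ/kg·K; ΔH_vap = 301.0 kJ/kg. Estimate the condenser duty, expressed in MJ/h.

Q_c = 51500 MJ/h

vapour 166→125.7 °C: -66.495 kJ/kg
condensation at 125.7 °C: -301 kJ/kg
liquid 125.7→16.4 °C: -242.65 kJ/kg
Δh = -66.495 + -301 + -242.65 = -610.14 kJ/kg
Q = ṁ·Δh = 23.43 kg/s × -610.14 kJ/kg = -14296 kJ/s
|Q| = 14296 kW = 51464 MJ/h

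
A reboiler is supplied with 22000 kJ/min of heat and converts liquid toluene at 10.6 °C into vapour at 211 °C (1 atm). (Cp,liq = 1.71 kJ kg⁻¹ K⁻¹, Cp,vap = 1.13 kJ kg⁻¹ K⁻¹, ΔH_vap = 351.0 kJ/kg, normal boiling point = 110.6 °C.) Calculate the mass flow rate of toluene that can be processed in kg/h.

ṁ = 2080 kg/h

Δh = 1.71×(110.6−10.6) + 351.0 + 1.13×(211−110.6) = 635.45 kJ/kg
Q = 22000 kJ/min = 366.67 kJ/s = 1.32e+06 kJ/h
ṁ = Q/Δh = 1.32e+06 / 635.45 = 2077.3 kg/h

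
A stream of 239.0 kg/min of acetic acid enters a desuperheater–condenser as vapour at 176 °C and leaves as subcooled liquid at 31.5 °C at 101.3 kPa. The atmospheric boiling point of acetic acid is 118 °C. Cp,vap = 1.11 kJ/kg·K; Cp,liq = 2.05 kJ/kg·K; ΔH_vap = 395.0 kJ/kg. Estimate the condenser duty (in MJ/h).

vapour 176→118 °C: -64.38 kJ/kg
condensation at 118 °C: -395 kJ/kg
liquid 118→31.5 °C: -177.32 kJ/kg
Δh = -64.38 + -395 + -177.32 = -636.71 kJ/kg
Q = ṁ·Δh = 239.0 kg/min × -636.71 kJ/kg = -152170 kJ/min
|Q| = 2536.2 kW = 9130.3 MJ/h

Q_c = 9130 MJ/h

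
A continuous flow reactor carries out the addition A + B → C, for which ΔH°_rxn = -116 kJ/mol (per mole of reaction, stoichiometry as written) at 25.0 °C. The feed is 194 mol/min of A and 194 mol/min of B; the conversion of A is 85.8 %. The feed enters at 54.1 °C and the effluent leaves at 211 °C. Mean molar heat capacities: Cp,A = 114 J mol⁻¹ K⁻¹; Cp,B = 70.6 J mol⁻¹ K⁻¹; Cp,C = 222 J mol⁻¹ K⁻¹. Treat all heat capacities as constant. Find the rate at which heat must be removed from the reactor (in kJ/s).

Q_out = 209 kJ/s

Extent of reaction ξ = 0.858 × 194 = 166.45 mol/min
Reaction term: ξ·ΔH°_rxn = 166.45 × -116 = -19308 kJ/min
Sensible, feed 54.1→25 °C: -1042.1 kJ/min
Outlet flows (mol/min): A 27.548, B 27.548, C 166.45
Sensible, products 25→211 °C: 7819 kJ/min
Q = ΔH = -12532 kJ/min = -208.86 kW
Heat removed = 208.86 kJ/s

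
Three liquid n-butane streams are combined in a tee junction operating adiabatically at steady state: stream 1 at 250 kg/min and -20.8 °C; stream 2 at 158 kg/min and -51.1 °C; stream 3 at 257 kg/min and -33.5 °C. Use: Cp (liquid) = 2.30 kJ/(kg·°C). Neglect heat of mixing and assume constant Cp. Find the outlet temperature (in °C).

No heat crosses the boundary, so H_out = H_in.
Σ ṁᵢCp,ᵢTᵢ = 250×2.30×-20.8 + 158×2.30×-51.1 + 257×2.30×-33.5 = -50332
Σ ṁᵢCp,ᵢ = 250×2.30 + 158×2.30 + 257×2.30 = 1529.5
T_out = -50332 / 1529.5 = -32.907 °C

T_out = -32.9 °C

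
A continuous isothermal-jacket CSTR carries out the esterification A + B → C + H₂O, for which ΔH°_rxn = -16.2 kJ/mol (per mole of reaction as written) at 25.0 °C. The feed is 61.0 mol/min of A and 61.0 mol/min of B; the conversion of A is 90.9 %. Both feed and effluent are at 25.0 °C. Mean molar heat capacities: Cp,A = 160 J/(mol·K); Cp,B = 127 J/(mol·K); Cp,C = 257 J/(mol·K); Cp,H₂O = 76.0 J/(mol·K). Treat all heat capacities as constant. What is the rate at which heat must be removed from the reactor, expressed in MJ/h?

Q_out = 53.9 MJ/h

Extent of reaction ξ = 0.909 × 61.0 = 55.449 mol/min
Reaction term: ξ·ΔH°_rxn = 55.449 × -16.2 = -898.27 kJ/min
Q = ΔH = -898.27 kJ/min = -14.971 kW
Heat removed = 53.896 MJ/h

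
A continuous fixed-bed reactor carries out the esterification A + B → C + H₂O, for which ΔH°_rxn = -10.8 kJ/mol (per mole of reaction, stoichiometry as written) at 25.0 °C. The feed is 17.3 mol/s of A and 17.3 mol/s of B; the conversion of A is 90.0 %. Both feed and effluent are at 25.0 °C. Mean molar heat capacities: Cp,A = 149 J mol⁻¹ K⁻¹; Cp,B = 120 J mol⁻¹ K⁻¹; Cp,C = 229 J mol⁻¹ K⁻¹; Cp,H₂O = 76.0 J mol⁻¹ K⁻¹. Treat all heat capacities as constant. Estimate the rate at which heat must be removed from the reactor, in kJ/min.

Extent of reaction ξ = 0.900 × 17.3 = 15.57 mol/s
Reaction term: ξ·ΔH°_rxn = 15.57 × -10.8 = -168.16 kJ/s
Q = ΔH = -168.16 kJ/s = -168.16 kW
Heat removed = 10089 kJ/min

Q_out = 10100 kJ/min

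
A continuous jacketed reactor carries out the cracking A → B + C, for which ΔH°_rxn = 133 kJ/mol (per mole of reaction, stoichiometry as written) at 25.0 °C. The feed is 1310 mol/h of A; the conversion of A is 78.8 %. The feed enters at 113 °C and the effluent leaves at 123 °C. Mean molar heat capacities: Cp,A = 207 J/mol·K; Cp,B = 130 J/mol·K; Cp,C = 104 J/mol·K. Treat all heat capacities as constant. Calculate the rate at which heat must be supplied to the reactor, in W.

Extent of reaction ξ = 0.788 × 1310 = 1032.3 mol/h
Reaction term: ξ·ΔH°_rxn = 1032.3 × 133 = 137290 kJ/h
Sensible, feed 113→25 °C: -23863 kJ/h
Outlet flows (mol/h): A 277.72, B 1032.3, C 1032.3
Sensible, products 25→123 °C: 29306 kJ/h
Q = ΔH = 142740 kJ/h = 39.649 kW
Heat supplied = 39649 W

Q_in = 39600 W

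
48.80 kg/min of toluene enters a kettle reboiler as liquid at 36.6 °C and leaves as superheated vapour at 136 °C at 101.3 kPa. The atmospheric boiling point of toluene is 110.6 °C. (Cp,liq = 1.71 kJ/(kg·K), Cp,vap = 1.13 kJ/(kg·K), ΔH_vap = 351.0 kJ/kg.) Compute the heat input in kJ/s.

Q = 412 kJ/s

liquid 36.6→110.6 °C: 126.54 kJ/kg
vaporisation at 110.6 °C: 351 kJ/kg
vapour 110.6→136 °C: 28.702 kJ/kg
Δh = 126.54 + 351 + 28.702 = 506.24 kJ/kg
Q = ṁ·Δh = 48.80 kg/min × 506.24 kJ/kg = 24705 kJ/min
|Q| = 411.74 kW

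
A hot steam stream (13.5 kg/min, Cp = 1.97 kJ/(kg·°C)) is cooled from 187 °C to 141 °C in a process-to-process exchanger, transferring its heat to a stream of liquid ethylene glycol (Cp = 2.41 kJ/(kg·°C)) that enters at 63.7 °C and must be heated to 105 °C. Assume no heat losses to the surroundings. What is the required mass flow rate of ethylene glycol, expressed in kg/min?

ṁ_c = 12.3 kg/min

Heat released by hot stream: Q = 13.5 × 1.97 × (187 − 141) = 1223.4 kJ/min
Energy balance on cold side (adiabatic exchanger): Q = ṁ_c·Cp_c·(T_c,out − T_c,in)
ṁ_c = 1223.4 / [2.41 × (105 − 63.7)] = 12.291 kg/min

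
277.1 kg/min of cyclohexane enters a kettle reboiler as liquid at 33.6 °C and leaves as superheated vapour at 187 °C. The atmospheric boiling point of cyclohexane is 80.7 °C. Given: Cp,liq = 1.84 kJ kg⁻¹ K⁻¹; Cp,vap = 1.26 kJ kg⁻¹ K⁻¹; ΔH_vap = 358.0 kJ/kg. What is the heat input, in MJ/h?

liquid 33.6→80.7 °C: 86.664 kJ/kg
vaporisation at 80.7 °C: 358 kJ/kg
vapour 80.7→187 °C: 133.94 kJ/kg
Δh = 86.664 + 358 + 133.94 = 578.6 kJ/kg
Q = ṁ·Δh = 277.1 kg/min × 578.6 kJ/kg = 160330 kJ/min
|Q| = 2672.2 kW = 9619.8 MJ/h

Q = 9620 MJ/h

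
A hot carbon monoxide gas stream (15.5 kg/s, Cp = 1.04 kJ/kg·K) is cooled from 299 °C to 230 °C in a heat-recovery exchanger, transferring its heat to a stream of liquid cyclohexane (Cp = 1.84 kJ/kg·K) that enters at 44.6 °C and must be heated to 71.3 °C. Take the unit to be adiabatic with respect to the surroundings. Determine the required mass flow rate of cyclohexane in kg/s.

ṁ_c = 22.6 kg/s

Heat released by hot stream: Q = 15.5 × 1.04 × (299 − 230) = 1112.3 kJ/s
Energy balance on cold side (adiabatic exchanger): Q = ṁ_c·Cp_c·(T_c,out − T_c,in)
ṁ_c = 1112.3 / [1.84 × (71.3 − 44.6)] = 22.64 kg/s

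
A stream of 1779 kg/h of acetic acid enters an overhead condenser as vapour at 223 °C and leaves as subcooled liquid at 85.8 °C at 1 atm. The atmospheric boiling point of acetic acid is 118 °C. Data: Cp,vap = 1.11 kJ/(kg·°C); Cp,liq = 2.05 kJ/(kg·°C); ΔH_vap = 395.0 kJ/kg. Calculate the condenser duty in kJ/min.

vapour 223→118 °C: -116.55 kJ/kg
condensation at 118 °C: -395 kJ/kg
liquid 118→85.8 °C: -66.01 kJ/kg
Δh = -116.55 + -395 + -66.01 = -577.56 kJ/kg
Q = ṁ·Δh = 1779 kg/h × -577.56 kJ/kg = -1.0275e+06 kJ/h
|Q| = 285.41 kW = 17125 kJ/min

Q_c = 17100 kJ/min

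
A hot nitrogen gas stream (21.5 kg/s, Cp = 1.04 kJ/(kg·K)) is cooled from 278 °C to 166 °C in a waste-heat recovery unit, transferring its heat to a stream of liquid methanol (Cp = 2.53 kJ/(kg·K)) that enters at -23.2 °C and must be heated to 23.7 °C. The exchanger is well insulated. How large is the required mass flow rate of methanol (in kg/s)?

Heat released by hot stream: Q = 21.5 × 1.04 × (278 − 166) = 2504.3 kJ/s
Energy balance on cold side (adiabatic exchanger): Q = ṁ_c·Cp_c·(T_c,out − T_c,in)
ṁ_c = 2504.3 / [2.53 × (23.7 − -23.2)] = 21.106 kg/s

ṁ_c = 21.1 kg/s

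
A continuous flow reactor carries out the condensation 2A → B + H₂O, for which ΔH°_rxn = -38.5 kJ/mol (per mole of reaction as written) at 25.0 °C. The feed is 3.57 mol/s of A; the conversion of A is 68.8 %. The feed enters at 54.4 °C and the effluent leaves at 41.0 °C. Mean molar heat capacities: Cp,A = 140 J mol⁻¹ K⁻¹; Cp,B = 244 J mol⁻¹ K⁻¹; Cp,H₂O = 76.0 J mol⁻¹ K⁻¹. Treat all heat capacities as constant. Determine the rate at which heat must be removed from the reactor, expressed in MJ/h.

Extent of reaction ξ = 0.688 × 3.57 / 2 = 1.2281 mol/s
Reaction term: ξ·ΔH°_rxn = 1.2281 × -38.5 = -47.281 kJ/s
Sensible, feed 54.4→25 °C: -14.694 kJ/s
Outlet flows (mol/s): A 1.1138, B 1.2281, H₂O 1.2281
Sensible, products 25→41.0 °C: 8.7828 kJ/s
Q = ΔH = -53.192 kJ/s = -53.192 kW
Heat removed = 191.49 MJ/h

Q_out = 191 MJ/h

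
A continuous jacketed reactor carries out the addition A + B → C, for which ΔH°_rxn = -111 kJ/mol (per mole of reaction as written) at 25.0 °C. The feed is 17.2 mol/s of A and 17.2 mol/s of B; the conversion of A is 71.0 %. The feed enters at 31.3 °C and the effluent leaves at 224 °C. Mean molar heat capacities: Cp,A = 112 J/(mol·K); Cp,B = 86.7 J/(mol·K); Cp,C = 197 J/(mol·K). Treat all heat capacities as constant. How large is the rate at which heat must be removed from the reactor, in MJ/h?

Q_out = 2520 MJ/h

Extent of reaction ξ = 0.710 × 17.2 = 12.212 mol/s
Reaction term: ξ·ΔH°_rxn = 12.212 × -111 = -1355.5 kJ/s
Sensible, feed 31.3→25 °C: -21.531 kJ/s
Outlet flows (mol/s): A 4.988, B 4.988, C 12.212
Sensible, products 25→224 °C: 675.98 kJ/s
Q = ΔH = -701.08 kJ/s = -701.08 kW
Heat removed = 2523.9 MJ/h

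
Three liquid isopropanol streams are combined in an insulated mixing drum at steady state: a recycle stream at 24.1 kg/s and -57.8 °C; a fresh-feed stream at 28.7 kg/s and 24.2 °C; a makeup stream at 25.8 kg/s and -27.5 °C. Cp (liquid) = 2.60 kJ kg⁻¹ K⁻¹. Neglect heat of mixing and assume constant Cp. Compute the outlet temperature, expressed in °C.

T_out = -17.9 °C

Adiabatic, steady state ⇒ Σ ṁᵢCp,ᵢ(T_out − Tᵢ) = 0
Σ ṁᵢCp,ᵢTᵢ = 24.1×2.60×-57.8 + 28.7×2.60×24.2 + 25.8×2.60×-27.5 = -3660.6
Σ ṁᵢCp,ᵢ = 24.1×2.60 + 28.7×2.60 + 25.8×2.60 = 204.36
T_out = -3660.6 / 204.36 = -17.913 °C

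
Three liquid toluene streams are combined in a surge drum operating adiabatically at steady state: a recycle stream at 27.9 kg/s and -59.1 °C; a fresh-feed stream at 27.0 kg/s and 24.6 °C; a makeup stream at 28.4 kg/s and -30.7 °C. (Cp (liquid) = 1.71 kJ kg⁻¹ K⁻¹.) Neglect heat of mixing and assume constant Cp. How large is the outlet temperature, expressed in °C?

T_out = -22.3 °C

No heat crosses the boundary, so H_out = H_in.
Σ ṁᵢCp,ᵢTᵢ = 27.9×1.71×-59.1 + 27.0×1.71×24.6 + 28.4×1.71×-30.7 = -3174.7
Σ ṁᵢCp,ᵢ = 27.9×1.71 + 27.0×1.71 + 28.4×1.71 = 142.44
T_out = -3174.7 / 142.44 = -22.288 °C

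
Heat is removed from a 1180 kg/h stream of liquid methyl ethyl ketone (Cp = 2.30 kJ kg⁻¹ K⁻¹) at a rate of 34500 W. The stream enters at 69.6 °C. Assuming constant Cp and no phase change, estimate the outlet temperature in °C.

T_out = 23.8 °C

Q = 34500 W = 124200 kJ/h
ΔT = Q/(ṁ·Cp) = 124200/(1180×2.30) = 45.763 K
T_out = 69.6 − 45.763 = 23.837 °C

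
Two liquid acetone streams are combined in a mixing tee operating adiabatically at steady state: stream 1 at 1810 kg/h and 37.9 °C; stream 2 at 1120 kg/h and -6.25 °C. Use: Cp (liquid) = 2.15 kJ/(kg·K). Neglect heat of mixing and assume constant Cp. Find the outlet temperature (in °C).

Adiabatic, steady state ⇒ Σ ṁᵢCp,ᵢ(T_out − Tᵢ) = 0
T_out = Σ ṁᵢCp,ᵢTᵢ / Σ ṁᵢCp,ᵢ
      = 132440 / 6299.5 = 21.024 °C

T_out = 21.0 °C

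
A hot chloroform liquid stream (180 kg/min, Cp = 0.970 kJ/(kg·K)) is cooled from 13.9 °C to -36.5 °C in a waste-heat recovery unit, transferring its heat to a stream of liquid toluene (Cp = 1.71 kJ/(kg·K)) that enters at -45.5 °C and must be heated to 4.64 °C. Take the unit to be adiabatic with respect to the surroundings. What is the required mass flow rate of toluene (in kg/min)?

ṁ_c = 103 kg/min

Heat released by hot stream: Q = 180 × 0.970 × (13.9 − -36.5) = 8799.8 kJ/min
Energy balance on cold side (adiabatic exchanger): Q = ṁ_c·Cp_c·(T_c,out − T_c,in)
ṁ_c = 8799.8 / [1.71 × (4.64 − -45.5)] = 102.63 kg/min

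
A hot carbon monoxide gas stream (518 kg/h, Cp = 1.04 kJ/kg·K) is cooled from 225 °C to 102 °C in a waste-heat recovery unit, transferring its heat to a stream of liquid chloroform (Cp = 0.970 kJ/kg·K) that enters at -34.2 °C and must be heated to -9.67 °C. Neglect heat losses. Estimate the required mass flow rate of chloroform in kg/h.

ṁ_c = 2780 kg/h

Heat released by hot stream: Q = 518 × 1.04 × (225 − 102) = 66263 kJ/h
Energy balance on cold side (adiabatic exchanger): Q = ṁ_c·Cp_c·(T_c,out − T_c,in)
ṁ_c = 66263 / [0.970 × (-9.67 − -34.2)] = 2784.8 kg/h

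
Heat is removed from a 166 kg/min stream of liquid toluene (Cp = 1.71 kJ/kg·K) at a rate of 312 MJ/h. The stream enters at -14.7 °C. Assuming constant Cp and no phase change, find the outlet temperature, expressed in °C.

T_out = -33.0 °C

Q = 312 MJ/h = 5200 kJ/min
ΔT = Q/(ṁ·Cp) = 5200/(166×1.71) = 18.319 K
T_out = -14.7 − 18.319 = -33.019 °C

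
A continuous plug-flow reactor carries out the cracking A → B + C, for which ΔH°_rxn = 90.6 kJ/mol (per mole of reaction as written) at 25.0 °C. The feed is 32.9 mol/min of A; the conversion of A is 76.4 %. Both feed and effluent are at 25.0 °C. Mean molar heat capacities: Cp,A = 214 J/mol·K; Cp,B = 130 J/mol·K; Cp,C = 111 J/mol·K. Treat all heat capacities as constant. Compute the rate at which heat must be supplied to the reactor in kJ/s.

Extent of reaction ξ = 0.764 × 32.9 = 25.136 mol/min
Reaction term: ξ·ΔH°_rxn = 25.136 × 90.6 = 2277.3 kJ/min
Q = ΔH = 2277.3 kJ/min = 37.955 kW
Heat supplied = 37.955 kJ/s

Q_in = 38.0 kJ/s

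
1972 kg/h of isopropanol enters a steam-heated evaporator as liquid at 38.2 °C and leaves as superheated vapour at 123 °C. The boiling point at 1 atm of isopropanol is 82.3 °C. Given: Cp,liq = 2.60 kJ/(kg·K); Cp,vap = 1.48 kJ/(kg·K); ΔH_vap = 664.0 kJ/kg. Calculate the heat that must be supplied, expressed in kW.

liquid 38.2→82.3 °C: 114.66 kJ/kg
vaporisation at 82.3 °C: 664 kJ/kg
vapour 82.3→123 °C: 60.236 kJ/kg
Δh = 114.66 + 664 + 60.236 = 838.9 kJ/kg
Q = ṁ·Δh = 1972 kg/h × 838.9 kJ/kg = 1.6543e+06 kJ/h
|Q| = 459.53 kW

Q = 460 kW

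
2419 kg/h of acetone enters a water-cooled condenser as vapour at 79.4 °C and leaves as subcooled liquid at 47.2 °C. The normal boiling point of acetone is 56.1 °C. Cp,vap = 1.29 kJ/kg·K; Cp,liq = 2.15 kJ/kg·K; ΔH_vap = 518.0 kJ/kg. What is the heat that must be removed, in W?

Q_c = 381000 W

vapour 79.4→56.1 °C: -30.057 kJ/kg
condensation at 56.1 °C: -518 kJ/kg
liquid 56.1→47.2 °C: -19.135 kJ/kg
Δh = -30.057 + -518 + -19.135 = -567.19 kJ/kg
Q = ṁ·Δh = 2419 kg/h × -567.19 kJ/kg = -1.372e+06 kJ/h
|Q| = 381.12 kW = 381120 W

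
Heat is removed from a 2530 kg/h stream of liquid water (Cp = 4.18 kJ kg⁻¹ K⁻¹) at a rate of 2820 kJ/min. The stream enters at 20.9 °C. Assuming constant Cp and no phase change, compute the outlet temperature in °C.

T_out = 4.90 °C

Q = 2820 kJ/min = 169200 kJ/h
ΔT = Q/(ṁ·Cp) = 169200/(2530×4.18) = 15.999 K
T_out = 20.9 − 15.999 = 4.9006 °C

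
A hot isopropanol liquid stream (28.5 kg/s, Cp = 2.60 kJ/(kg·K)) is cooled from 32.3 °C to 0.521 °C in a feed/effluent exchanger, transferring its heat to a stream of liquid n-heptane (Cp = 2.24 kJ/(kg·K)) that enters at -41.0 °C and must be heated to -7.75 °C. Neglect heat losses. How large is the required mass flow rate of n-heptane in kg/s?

Heat released by hot stream: Q = 28.5 × 2.60 × (32.3 − 0.521) = 2354.8 kJ/s
Energy balance on cold side (adiabatic exchanger): Q = ṁ_c·Cp_c·(T_c,out − T_c,in)
ṁ_c = 2354.8 / [2.24 × (-7.75 − -41.0)] = 31.617 kg/s

ṁ_c = 31.6 kg/s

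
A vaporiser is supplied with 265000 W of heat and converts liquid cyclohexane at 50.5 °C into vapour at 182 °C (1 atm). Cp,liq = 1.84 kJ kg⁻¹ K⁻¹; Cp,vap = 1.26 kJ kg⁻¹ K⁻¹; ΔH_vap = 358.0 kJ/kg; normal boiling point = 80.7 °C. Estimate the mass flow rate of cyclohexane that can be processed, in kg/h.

Δh = 1.84×(80.7−50.5) + 358.0 + 1.26×(182−80.7) = 541.21 kJ/kg
Q = 265000 W = 265 kJ/s = 954000 kJ/h
ṁ = Q/Δh = 954000 / 541.21 = 1762.7 kg/h

ṁ = 1760 kg/h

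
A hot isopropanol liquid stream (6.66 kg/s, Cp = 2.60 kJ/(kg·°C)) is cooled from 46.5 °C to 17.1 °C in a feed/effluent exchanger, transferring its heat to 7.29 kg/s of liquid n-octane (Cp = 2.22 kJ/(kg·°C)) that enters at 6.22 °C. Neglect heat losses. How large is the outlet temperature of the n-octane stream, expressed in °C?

Heat released by hot stream: Q = 6.66 × 2.60 × (46.5 − 17.1) = 509.09 kJ/s
Energy balance on cold side (adiabatic exchanger): Q = ṁ_c·Cp_c·(T_c,out − T_c,in)
T_c,out = 6.22 + 509.09/(7.29 × 2.22) = 37.677 °C

T_c,out = 37.7 °C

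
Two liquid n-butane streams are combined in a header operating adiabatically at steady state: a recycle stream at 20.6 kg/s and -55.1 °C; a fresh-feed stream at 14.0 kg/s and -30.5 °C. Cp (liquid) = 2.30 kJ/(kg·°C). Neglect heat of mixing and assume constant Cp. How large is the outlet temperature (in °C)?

T_out = -45.1 °C

Energy balance with Q = 0: Σ ṁᵢCp,ᵢ(T_out − Tᵢ) = 0
Σ ṁᵢCp,ᵢTᵢ = 20.6×2.30×-55.1 + 14.0×2.30×-30.5 = -3592.7
Σ ṁᵢCp,ᵢ = 20.6×2.30 + 14.0×2.30 = 79.58
T_out = -3592.7 / 79.58 = -45.146 °C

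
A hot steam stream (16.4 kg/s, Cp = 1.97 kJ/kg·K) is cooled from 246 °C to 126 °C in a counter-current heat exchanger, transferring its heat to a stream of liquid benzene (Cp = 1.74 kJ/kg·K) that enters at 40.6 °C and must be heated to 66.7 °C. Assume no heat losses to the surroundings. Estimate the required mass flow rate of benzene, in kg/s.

ṁ_c = 85.4 kg/s

Heat released by hot stream: Q = 16.4 × 1.97 × (246 − 126) = 3877 kJ/s
Energy balance on cold side (adiabatic exchanger): Q = ṁ_c·Cp_c·(T_c,out − T_c,in)
ṁ_c = 3877 / [1.74 × (66.7 − 40.6)] = 85.369 kg/s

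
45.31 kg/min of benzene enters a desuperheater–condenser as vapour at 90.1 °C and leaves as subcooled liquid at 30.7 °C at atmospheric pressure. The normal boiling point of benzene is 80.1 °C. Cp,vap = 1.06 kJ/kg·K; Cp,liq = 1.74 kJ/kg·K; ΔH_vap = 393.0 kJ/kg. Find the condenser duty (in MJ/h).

vapour 90.1→80.1 °C: -10.6 kJ/kg
condensation at 80.1 °C: -393 kJ/kg
liquid 80.1→30.7 °C: -85.956 kJ/kg
Δh = -10.6 + -393 + -85.956 = -489.56 kJ/kg
Q = ṁ·Δh = 45.31 kg/min × -489.56 kJ/kg = -22182 kJ/min
|Q| = 369.7 kW = 1330.9 MJ/h

Q_c = 1330 MJ/h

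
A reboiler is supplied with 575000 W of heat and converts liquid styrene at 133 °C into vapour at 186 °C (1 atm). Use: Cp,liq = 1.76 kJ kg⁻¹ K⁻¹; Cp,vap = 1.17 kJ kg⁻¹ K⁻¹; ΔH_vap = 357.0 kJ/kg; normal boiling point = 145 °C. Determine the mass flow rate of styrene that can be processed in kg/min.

Δh = 1.76×(145−133) + 357.0 + 1.17×(186−145) = 426.09 kJ/kg
Q = 575000 W = 575 kJ/s = 34500 kJ/min
ṁ = Q/Δh = 34500 / 426.09 = 80.969 kg/min

ṁ = 81.0 kg/min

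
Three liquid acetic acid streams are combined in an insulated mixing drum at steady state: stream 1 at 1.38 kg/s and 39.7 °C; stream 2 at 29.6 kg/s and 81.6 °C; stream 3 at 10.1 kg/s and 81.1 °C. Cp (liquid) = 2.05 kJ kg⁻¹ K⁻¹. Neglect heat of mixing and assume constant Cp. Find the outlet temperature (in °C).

No heat crosses the boundary, so H_out = H_in.
Σ ṁᵢCp,ᵢTᵢ = 1.38×2.05×39.7 + 29.6×2.05×81.6 + 10.1×2.05×81.1 = 6743
Σ ṁᵢCp,ᵢ = 1.38×2.05 + 29.6×2.05 + 10.1×2.05 = 84.214
T_out = 6743 / 84.214 = 80.07 °C

T_out = 80.1 °C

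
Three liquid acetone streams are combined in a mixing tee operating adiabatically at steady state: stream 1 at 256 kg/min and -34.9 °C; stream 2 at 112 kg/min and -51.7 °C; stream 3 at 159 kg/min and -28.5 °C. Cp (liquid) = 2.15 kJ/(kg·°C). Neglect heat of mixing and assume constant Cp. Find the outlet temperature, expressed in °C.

T_out = -36.5 °C

No heat crosses the boundary, so H_out = H_in.
Σ ṁᵢCp,ᵢTᵢ = 256×2.15×-34.9 + 112×2.15×-51.7 + 159×2.15×-28.5 = -41401
Σ ṁᵢCp,ᵢ = 256×2.15 + 112×2.15 + 159×2.15 = 1133
T_out = -41401 / 1133 = -36.539 °C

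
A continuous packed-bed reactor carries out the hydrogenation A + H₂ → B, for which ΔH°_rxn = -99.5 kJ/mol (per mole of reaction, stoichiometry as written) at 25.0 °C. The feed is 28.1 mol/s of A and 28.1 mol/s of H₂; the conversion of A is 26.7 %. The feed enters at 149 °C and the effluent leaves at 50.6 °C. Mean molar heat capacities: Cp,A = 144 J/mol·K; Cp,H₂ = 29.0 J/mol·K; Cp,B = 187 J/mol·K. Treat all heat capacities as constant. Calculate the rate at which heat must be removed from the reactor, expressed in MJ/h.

Extent of reaction ξ = 0.267 × 28.1 = 7.5027 mol/s
Reaction term: ξ·ΔH°_rxn = 7.5027 × -99.5 = -746.52 kJ/s
Sensible, feed 149→25 °C: -602.8 kJ/s
Outlet flows (mol/s): A 20.597, H₂ 20.597, B 7.5027
Sensible, products 25→50.6 °C: 127.14 kJ/s
Q = ΔH = -1222.2 kJ/s = -1222.2 kW
Heat removed = 4399.9 MJ/h

Q_out = 4400 MJ/h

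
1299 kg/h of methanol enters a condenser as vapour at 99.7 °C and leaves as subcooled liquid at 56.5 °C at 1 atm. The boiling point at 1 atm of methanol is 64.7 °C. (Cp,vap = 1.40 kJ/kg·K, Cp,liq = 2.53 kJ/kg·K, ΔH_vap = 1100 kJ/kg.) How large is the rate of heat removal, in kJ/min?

vapour 99.7→64.7 °C: -49 kJ/kg
condensation at 64.7 °C: -1100 kJ/kg
liquid 64.7→56.5 °C: -20.746 kJ/kg
Δh = -49 + -1100 + -20.746 = -1169.7 kJ/kg
Q = ṁ·Δh = 1299 kg/h × -1169.7 kJ/kg = -1.5195e+06 kJ/h
|Q| = 422.08 kW = 25325 kJ/min

Q_c = 25300 kJ/min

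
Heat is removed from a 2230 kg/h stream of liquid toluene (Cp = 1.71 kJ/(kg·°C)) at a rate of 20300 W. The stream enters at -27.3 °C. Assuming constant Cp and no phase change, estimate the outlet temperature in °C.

Q = 20300 W = 73080 kJ/h
ΔT = Q/(ṁ·Cp) = 73080/(2230×1.71) = 19.165 K
T_out = -27.3 − 19.165 = -46.465 °C

T_out = -46.5 °C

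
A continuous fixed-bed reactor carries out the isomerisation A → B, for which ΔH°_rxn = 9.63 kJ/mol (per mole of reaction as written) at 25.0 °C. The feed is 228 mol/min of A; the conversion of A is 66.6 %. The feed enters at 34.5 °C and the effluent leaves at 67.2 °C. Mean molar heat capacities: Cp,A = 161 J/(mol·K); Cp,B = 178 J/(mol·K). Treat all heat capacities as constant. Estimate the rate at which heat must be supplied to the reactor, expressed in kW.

Extent of reaction ξ = 0.666 × 228 = 151.85 mol/min
Reaction term: ξ·ΔH°_rxn = 151.85 × 9.63 = 1462.3 kJ/min
Sensible, feed 34.5→25 °C: -348.73 kJ/min
Outlet flows (mol/min): A 76.152, B 151.85
Sensible, products 25→67.2 °C: 1658 kJ/min
Q = ΔH = 2771.6 kJ/min = 46.193 kW
Heat supplied = 46.193 kW

Q_in = 46.2 kW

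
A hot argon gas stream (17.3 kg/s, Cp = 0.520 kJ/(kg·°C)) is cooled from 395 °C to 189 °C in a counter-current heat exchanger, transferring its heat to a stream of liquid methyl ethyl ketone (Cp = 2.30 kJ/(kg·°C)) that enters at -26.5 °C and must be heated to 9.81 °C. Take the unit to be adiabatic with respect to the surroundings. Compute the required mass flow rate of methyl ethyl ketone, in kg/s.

ṁ_c = 22.2 kg/s

Heat released by hot stream: Q = 17.3 × 0.520 × (395 − 189) = 1853.2 kJ/s
Energy balance on cold side (adiabatic exchanger): Q = ṁ_c·Cp_c·(T_c,out − T_c,in)
ṁ_c = 1853.2 / [2.30 × (9.81 − -26.5)] = 22.19 kg/s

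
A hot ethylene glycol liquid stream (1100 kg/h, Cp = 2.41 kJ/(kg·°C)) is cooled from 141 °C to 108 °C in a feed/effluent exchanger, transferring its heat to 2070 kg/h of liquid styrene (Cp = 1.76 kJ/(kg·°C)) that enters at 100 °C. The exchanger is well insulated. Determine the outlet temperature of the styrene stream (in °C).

T_c,out = 124 °C

Heat released by hot stream: Q = 1100 × 2.41 × (141 − 108) = 87483 kJ/h
Energy balance on cold side (adiabatic exchanger): Q = ṁ_c·Cp_c·(T_c,out − T_c,in)
T_c,out = 100 + 87483/(2070 × 1.76) = 124.01 °C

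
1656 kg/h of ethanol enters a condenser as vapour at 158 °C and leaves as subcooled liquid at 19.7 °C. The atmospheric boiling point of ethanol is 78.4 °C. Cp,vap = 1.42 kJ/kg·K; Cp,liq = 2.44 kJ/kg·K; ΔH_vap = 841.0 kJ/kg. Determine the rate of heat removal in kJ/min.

vapour 158→78.4 °C: -113.03 kJ/kg
condensation at 78.4 °C: -841 kJ/kg
liquid 78.4→19.7 °C: -143.23 kJ/kg
Δh = -113.03 + -841 + -143.23 = -1097.3 kJ/kg
Q = ṁ·Δh = 1656 kg/h × -1097.3 kJ/kg = -1.8171e+06 kJ/h
|Q| = 504.74 kW = 30284 kJ/min

Q_c = 30300 kJ/min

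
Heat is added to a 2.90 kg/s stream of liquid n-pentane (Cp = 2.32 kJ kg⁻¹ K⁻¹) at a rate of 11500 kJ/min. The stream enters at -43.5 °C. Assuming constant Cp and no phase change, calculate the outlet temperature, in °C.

T_out = -15.0 °C

Q = 11500 kJ/min = 191.67 kJ/s
ΔT = Q/(ṁ·Cp) = 191.67/(2.90×2.32) = 28.488 K
T_out = -43.5 + 28.488 = -15.012 °C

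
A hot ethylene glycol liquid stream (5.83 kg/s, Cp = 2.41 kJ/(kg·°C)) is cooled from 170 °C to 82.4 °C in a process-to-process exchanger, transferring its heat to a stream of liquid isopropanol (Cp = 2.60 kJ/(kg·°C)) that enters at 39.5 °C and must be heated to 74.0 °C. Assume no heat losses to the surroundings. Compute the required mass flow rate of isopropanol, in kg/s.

Heat released by hot stream: Q = 5.83 × 2.41 × (170 − 82.4) = 1230.8 kJ/s
Energy balance on cold side (adiabatic exchanger): Q = ṁ_c·Cp_c·(T_c,out − T_c,in)
ṁ_c = 1230.8 / [2.60 × (74.0 − 39.5)] = 13.721 kg/s

ṁ_c = 13.7 kg/s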